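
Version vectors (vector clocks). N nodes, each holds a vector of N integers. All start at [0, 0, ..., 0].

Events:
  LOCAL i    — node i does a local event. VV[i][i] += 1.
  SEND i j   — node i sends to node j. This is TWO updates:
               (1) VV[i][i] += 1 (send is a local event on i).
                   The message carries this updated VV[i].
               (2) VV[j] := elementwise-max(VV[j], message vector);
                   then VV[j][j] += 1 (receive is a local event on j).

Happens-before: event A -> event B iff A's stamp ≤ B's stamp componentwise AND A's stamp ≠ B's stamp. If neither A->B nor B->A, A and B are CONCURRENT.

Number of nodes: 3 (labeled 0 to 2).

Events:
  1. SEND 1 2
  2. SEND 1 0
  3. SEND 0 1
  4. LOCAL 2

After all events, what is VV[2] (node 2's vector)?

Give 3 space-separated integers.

Answer: 0 1 2

Derivation:
Initial: VV[0]=[0, 0, 0]
Initial: VV[1]=[0, 0, 0]
Initial: VV[2]=[0, 0, 0]
Event 1: SEND 1->2: VV[1][1]++ -> VV[1]=[0, 1, 0], msg_vec=[0, 1, 0]; VV[2]=max(VV[2],msg_vec) then VV[2][2]++ -> VV[2]=[0, 1, 1]
Event 2: SEND 1->0: VV[1][1]++ -> VV[1]=[0, 2, 0], msg_vec=[0, 2, 0]; VV[0]=max(VV[0],msg_vec) then VV[0][0]++ -> VV[0]=[1, 2, 0]
Event 3: SEND 0->1: VV[0][0]++ -> VV[0]=[2, 2, 0], msg_vec=[2, 2, 0]; VV[1]=max(VV[1],msg_vec) then VV[1][1]++ -> VV[1]=[2, 3, 0]
Event 4: LOCAL 2: VV[2][2]++ -> VV[2]=[0, 1, 2]
Final vectors: VV[0]=[2, 2, 0]; VV[1]=[2, 3, 0]; VV[2]=[0, 1, 2]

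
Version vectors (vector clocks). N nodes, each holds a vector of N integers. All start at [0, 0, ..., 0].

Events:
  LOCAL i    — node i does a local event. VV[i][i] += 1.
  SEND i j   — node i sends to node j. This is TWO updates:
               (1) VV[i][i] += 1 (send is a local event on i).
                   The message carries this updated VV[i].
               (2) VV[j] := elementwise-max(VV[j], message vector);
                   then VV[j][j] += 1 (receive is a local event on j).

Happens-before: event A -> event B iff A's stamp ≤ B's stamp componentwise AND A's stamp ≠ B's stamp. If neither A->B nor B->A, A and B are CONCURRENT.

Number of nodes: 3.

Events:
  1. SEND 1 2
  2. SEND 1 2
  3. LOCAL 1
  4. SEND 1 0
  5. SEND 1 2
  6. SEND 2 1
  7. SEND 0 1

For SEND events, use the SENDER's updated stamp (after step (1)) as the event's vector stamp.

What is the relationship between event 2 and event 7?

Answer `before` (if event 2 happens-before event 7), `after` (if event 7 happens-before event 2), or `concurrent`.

Answer: before

Derivation:
Initial: VV[0]=[0, 0, 0]
Initial: VV[1]=[0, 0, 0]
Initial: VV[2]=[0, 0, 0]
Event 1: SEND 1->2: VV[1][1]++ -> VV[1]=[0, 1, 0], msg_vec=[0, 1, 0]; VV[2]=max(VV[2],msg_vec) then VV[2][2]++ -> VV[2]=[0, 1, 1]
Event 2: SEND 1->2: VV[1][1]++ -> VV[1]=[0, 2, 0], msg_vec=[0, 2, 0]; VV[2]=max(VV[2],msg_vec) then VV[2][2]++ -> VV[2]=[0, 2, 2]
Event 3: LOCAL 1: VV[1][1]++ -> VV[1]=[0, 3, 0]
Event 4: SEND 1->0: VV[1][1]++ -> VV[1]=[0, 4, 0], msg_vec=[0, 4, 0]; VV[0]=max(VV[0],msg_vec) then VV[0][0]++ -> VV[0]=[1, 4, 0]
Event 5: SEND 1->2: VV[1][1]++ -> VV[1]=[0, 5, 0], msg_vec=[0, 5, 0]; VV[2]=max(VV[2],msg_vec) then VV[2][2]++ -> VV[2]=[0, 5, 3]
Event 6: SEND 2->1: VV[2][2]++ -> VV[2]=[0, 5, 4], msg_vec=[0, 5, 4]; VV[1]=max(VV[1],msg_vec) then VV[1][1]++ -> VV[1]=[0, 6, 4]
Event 7: SEND 0->1: VV[0][0]++ -> VV[0]=[2, 4, 0], msg_vec=[2, 4, 0]; VV[1]=max(VV[1],msg_vec) then VV[1][1]++ -> VV[1]=[2, 7, 4]
Event 2 stamp: [0, 2, 0]
Event 7 stamp: [2, 4, 0]
[0, 2, 0] <= [2, 4, 0]? True
[2, 4, 0] <= [0, 2, 0]? False
Relation: before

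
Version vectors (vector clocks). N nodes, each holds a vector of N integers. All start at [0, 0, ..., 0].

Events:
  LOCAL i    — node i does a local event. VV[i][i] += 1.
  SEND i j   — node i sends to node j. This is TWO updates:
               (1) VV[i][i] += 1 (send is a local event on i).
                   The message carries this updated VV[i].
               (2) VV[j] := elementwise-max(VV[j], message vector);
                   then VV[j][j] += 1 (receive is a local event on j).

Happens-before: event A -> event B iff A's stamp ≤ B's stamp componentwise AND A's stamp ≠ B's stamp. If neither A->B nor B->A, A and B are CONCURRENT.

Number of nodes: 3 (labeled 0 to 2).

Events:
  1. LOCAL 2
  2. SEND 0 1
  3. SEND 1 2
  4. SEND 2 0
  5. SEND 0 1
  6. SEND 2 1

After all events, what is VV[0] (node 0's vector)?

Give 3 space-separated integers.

Answer: 3 2 3

Derivation:
Initial: VV[0]=[0, 0, 0]
Initial: VV[1]=[0, 0, 0]
Initial: VV[2]=[0, 0, 0]
Event 1: LOCAL 2: VV[2][2]++ -> VV[2]=[0, 0, 1]
Event 2: SEND 0->1: VV[0][0]++ -> VV[0]=[1, 0, 0], msg_vec=[1, 0, 0]; VV[1]=max(VV[1],msg_vec) then VV[1][1]++ -> VV[1]=[1, 1, 0]
Event 3: SEND 1->2: VV[1][1]++ -> VV[1]=[1, 2, 0], msg_vec=[1, 2, 0]; VV[2]=max(VV[2],msg_vec) then VV[2][2]++ -> VV[2]=[1, 2, 2]
Event 4: SEND 2->0: VV[2][2]++ -> VV[2]=[1, 2, 3], msg_vec=[1, 2, 3]; VV[0]=max(VV[0],msg_vec) then VV[0][0]++ -> VV[0]=[2, 2, 3]
Event 5: SEND 0->1: VV[0][0]++ -> VV[0]=[3, 2, 3], msg_vec=[3, 2, 3]; VV[1]=max(VV[1],msg_vec) then VV[1][1]++ -> VV[1]=[3, 3, 3]
Event 6: SEND 2->1: VV[2][2]++ -> VV[2]=[1, 2, 4], msg_vec=[1, 2, 4]; VV[1]=max(VV[1],msg_vec) then VV[1][1]++ -> VV[1]=[3, 4, 4]
Final vectors: VV[0]=[3, 2, 3]; VV[1]=[3, 4, 4]; VV[2]=[1, 2, 4]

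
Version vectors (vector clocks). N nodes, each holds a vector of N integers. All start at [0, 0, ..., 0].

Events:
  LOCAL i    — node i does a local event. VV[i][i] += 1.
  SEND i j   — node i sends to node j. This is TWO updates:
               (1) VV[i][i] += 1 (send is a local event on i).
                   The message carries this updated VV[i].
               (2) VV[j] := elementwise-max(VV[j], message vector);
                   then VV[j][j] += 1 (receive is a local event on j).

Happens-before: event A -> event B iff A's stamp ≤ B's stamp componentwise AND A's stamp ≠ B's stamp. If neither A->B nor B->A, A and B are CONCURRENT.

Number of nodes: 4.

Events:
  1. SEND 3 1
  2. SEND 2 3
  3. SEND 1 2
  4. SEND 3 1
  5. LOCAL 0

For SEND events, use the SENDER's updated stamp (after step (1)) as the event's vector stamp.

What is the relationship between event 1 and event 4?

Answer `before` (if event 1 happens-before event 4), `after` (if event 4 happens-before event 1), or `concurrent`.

Initial: VV[0]=[0, 0, 0, 0]
Initial: VV[1]=[0, 0, 0, 0]
Initial: VV[2]=[0, 0, 0, 0]
Initial: VV[3]=[0, 0, 0, 0]
Event 1: SEND 3->1: VV[3][3]++ -> VV[3]=[0, 0, 0, 1], msg_vec=[0, 0, 0, 1]; VV[1]=max(VV[1],msg_vec) then VV[1][1]++ -> VV[1]=[0, 1, 0, 1]
Event 2: SEND 2->3: VV[2][2]++ -> VV[2]=[0, 0, 1, 0], msg_vec=[0, 0, 1, 0]; VV[3]=max(VV[3],msg_vec) then VV[3][3]++ -> VV[3]=[0, 0, 1, 2]
Event 3: SEND 1->2: VV[1][1]++ -> VV[1]=[0, 2, 0, 1], msg_vec=[0, 2, 0, 1]; VV[2]=max(VV[2],msg_vec) then VV[2][2]++ -> VV[2]=[0, 2, 2, 1]
Event 4: SEND 3->1: VV[3][3]++ -> VV[3]=[0, 0, 1, 3], msg_vec=[0, 0, 1, 3]; VV[1]=max(VV[1],msg_vec) then VV[1][1]++ -> VV[1]=[0, 3, 1, 3]
Event 5: LOCAL 0: VV[0][0]++ -> VV[0]=[1, 0, 0, 0]
Event 1 stamp: [0, 0, 0, 1]
Event 4 stamp: [0, 0, 1, 3]
[0, 0, 0, 1] <= [0, 0, 1, 3]? True
[0, 0, 1, 3] <= [0, 0, 0, 1]? False
Relation: before

Answer: before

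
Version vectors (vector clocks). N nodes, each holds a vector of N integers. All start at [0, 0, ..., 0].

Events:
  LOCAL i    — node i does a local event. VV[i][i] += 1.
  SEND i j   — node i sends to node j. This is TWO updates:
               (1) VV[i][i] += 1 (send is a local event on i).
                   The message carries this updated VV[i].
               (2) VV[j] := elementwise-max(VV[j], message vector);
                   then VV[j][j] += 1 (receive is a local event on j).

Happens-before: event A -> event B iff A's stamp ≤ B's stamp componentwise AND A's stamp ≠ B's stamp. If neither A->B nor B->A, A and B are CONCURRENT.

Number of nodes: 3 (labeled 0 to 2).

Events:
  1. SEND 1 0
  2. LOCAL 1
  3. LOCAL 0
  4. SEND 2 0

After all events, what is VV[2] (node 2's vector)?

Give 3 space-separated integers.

Answer: 0 0 1

Derivation:
Initial: VV[0]=[0, 0, 0]
Initial: VV[1]=[0, 0, 0]
Initial: VV[2]=[0, 0, 0]
Event 1: SEND 1->0: VV[1][1]++ -> VV[1]=[0, 1, 0], msg_vec=[0, 1, 0]; VV[0]=max(VV[0],msg_vec) then VV[0][0]++ -> VV[0]=[1, 1, 0]
Event 2: LOCAL 1: VV[1][1]++ -> VV[1]=[0, 2, 0]
Event 3: LOCAL 0: VV[0][0]++ -> VV[0]=[2, 1, 0]
Event 4: SEND 2->0: VV[2][2]++ -> VV[2]=[0, 0, 1], msg_vec=[0, 0, 1]; VV[0]=max(VV[0],msg_vec) then VV[0][0]++ -> VV[0]=[3, 1, 1]
Final vectors: VV[0]=[3, 1, 1]; VV[1]=[0, 2, 0]; VV[2]=[0, 0, 1]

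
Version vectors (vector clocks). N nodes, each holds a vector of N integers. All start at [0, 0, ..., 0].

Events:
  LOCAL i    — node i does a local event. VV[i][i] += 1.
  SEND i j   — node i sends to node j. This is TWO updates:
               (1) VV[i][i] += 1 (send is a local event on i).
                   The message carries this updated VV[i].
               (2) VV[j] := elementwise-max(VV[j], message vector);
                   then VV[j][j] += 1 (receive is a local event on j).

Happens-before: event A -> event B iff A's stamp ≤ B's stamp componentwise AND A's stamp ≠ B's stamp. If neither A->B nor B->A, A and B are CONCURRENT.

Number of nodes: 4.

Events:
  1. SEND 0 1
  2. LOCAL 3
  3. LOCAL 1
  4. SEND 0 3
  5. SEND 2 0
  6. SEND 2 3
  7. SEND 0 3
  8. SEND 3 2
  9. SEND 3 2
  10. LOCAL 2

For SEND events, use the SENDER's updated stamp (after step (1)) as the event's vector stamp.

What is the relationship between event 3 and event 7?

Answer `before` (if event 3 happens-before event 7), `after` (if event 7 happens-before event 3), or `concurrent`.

Initial: VV[0]=[0, 0, 0, 0]
Initial: VV[1]=[0, 0, 0, 0]
Initial: VV[2]=[0, 0, 0, 0]
Initial: VV[3]=[0, 0, 0, 0]
Event 1: SEND 0->1: VV[0][0]++ -> VV[0]=[1, 0, 0, 0], msg_vec=[1, 0, 0, 0]; VV[1]=max(VV[1],msg_vec) then VV[1][1]++ -> VV[1]=[1, 1, 0, 0]
Event 2: LOCAL 3: VV[3][3]++ -> VV[3]=[0, 0, 0, 1]
Event 3: LOCAL 1: VV[1][1]++ -> VV[1]=[1, 2, 0, 0]
Event 4: SEND 0->3: VV[0][0]++ -> VV[0]=[2, 0, 0, 0], msg_vec=[2, 0, 0, 0]; VV[3]=max(VV[3],msg_vec) then VV[3][3]++ -> VV[3]=[2, 0, 0, 2]
Event 5: SEND 2->0: VV[2][2]++ -> VV[2]=[0, 0, 1, 0], msg_vec=[0, 0, 1, 0]; VV[0]=max(VV[0],msg_vec) then VV[0][0]++ -> VV[0]=[3, 0, 1, 0]
Event 6: SEND 2->3: VV[2][2]++ -> VV[2]=[0, 0, 2, 0], msg_vec=[0, 0, 2, 0]; VV[3]=max(VV[3],msg_vec) then VV[3][3]++ -> VV[3]=[2, 0, 2, 3]
Event 7: SEND 0->3: VV[0][0]++ -> VV[0]=[4, 0, 1, 0], msg_vec=[4, 0, 1, 0]; VV[3]=max(VV[3],msg_vec) then VV[3][3]++ -> VV[3]=[4, 0, 2, 4]
Event 8: SEND 3->2: VV[3][3]++ -> VV[3]=[4, 0, 2, 5], msg_vec=[4, 0, 2, 5]; VV[2]=max(VV[2],msg_vec) then VV[2][2]++ -> VV[2]=[4, 0, 3, 5]
Event 9: SEND 3->2: VV[3][3]++ -> VV[3]=[4, 0, 2, 6], msg_vec=[4, 0, 2, 6]; VV[2]=max(VV[2],msg_vec) then VV[2][2]++ -> VV[2]=[4, 0, 4, 6]
Event 10: LOCAL 2: VV[2][2]++ -> VV[2]=[4, 0, 5, 6]
Event 3 stamp: [1, 2, 0, 0]
Event 7 stamp: [4, 0, 1, 0]
[1, 2, 0, 0] <= [4, 0, 1, 0]? False
[4, 0, 1, 0] <= [1, 2, 0, 0]? False
Relation: concurrent

Answer: concurrent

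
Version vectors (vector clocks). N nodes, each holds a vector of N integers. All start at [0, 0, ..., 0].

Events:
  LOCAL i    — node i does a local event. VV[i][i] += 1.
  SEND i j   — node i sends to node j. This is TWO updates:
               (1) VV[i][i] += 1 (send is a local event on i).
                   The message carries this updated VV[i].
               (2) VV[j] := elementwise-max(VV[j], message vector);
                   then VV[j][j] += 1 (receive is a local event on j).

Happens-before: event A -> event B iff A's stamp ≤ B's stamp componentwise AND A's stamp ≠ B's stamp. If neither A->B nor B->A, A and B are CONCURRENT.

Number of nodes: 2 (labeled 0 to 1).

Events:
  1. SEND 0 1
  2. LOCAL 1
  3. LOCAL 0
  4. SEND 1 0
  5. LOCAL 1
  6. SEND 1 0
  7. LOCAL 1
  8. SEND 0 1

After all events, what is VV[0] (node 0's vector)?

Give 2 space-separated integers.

Answer: 5 5

Derivation:
Initial: VV[0]=[0, 0]
Initial: VV[1]=[0, 0]
Event 1: SEND 0->1: VV[0][0]++ -> VV[0]=[1, 0], msg_vec=[1, 0]; VV[1]=max(VV[1],msg_vec) then VV[1][1]++ -> VV[1]=[1, 1]
Event 2: LOCAL 1: VV[1][1]++ -> VV[1]=[1, 2]
Event 3: LOCAL 0: VV[0][0]++ -> VV[0]=[2, 0]
Event 4: SEND 1->0: VV[1][1]++ -> VV[1]=[1, 3], msg_vec=[1, 3]; VV[0]=max(VV[0],msg_vec) then VV[0][0]++ -> VV[0]=[3, 3]
Event 5: LOCAL 1: VV[1][1]++ -> VV[1]=[1, 4]
Event 6: SEND 1->0: VV[1][1]++ -> VV[1]=[1, 5], msg_vec=[1, 5]; VV[0]=max(VV[0],msg_vec) then VV[0][0]++ -> VV[0]=[4, 5]
Event 7: LOCAL 1: VV[1][1]++ -> VV[1]=[1, 6]
Event 8: SEND 0->1: VV[0][0]++ -> VV[0]=[5, 5], msg_vec=[5, 5]; VV[1]=max(VV[1],msg_vec) then VV[1][1]++ -> VV[1]=[5, 7]
Final vectors: VV[0]=[5, 5]; VV[1]=[5, 7]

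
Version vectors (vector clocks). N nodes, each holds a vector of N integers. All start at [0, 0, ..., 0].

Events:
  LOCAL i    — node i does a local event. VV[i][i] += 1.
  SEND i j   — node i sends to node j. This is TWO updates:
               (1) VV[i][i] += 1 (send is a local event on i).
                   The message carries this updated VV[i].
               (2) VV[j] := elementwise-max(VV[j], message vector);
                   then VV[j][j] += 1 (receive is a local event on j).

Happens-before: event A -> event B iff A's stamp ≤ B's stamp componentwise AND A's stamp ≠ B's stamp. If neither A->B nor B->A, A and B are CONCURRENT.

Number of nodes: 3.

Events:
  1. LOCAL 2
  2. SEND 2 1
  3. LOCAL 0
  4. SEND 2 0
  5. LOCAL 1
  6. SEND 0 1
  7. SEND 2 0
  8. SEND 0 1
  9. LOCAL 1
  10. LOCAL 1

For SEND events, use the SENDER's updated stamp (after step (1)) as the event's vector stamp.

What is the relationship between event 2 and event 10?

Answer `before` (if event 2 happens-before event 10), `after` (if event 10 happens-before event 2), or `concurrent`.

Initial: VV[0]=[0, 0, 0]
Initial: VV[1]=[0, 0, 0]
Initial: VV[2]=[0, 0, 0]
Event 1: LOCAL 2: VV[2][2]++ -> VV[2]=[0, 0, 1]
Event 2: SEND 2->1: VV[2][2]++ -> VV[2]=[0, 0, 2], msg_vec=[0, 0, 2]; VV[1]=max(VV[1],msg_vec) then VV[1][1]++ -> VV[1]=[0, 1, 2]
Event 3: LOCAL 0: VV[0][0]++ -> VV[0]=[1, 0, 0]
Event 4: SEND 2->0: VV[2][2]++ -> VV[2]=[0, 0, 3], msg_vec=[0, 0, 3]; VV[0]=max(VV[0],msg_vec) then VV[0][0]++ -> VV[0]=[2, 0, 3]
Event 5: LOCAL 1: VV[1][1]++ -> VV[1]=[0, 2, 2]
Event 6: SEND 0->1: VV[0][0]++ -> VV[0]=[3, 0, 3], msg_vec=[3, 0, 3]; VV[1]=max(VV[1],msg_vec) then VV[1][1]++ -> VV[1]=[3, 3, 3]
Event 7: SEND 2->0: VV[2][2]++ -> VV[2]=[0, 0, 4], msg_vec=[0, 0, 4]; VV[0]=max(VV[0],msg_vec) then VV[0][0]++ -> VV[0]=[4, 0, 4]
Event 8: SEND 0->1: VV[0][0]++ -> VV[0]=[5, 0, 4], msg_vec=[5, 0, 4]; VV[1]=max(VV[1],msg_vec) then VV[1][1]++ -> VV[1]=[5, 4, 4]
Event 9: LOCAL 1: VV[1][1]++ -> VV[1]=[5, 5, 4]
Event 10: LOCAL 1: VV[1][1]++ -> VV[1]=[5, 6, 4]
Event 2 stamp: [0, 0, 2]
Event 10 stamp: [5, 6, 4]
[0, 0, 2] <= [5, 6, 4]? True
[5, 6, 4] <= [0, 0, 2]? False
Relation: before

Answer: before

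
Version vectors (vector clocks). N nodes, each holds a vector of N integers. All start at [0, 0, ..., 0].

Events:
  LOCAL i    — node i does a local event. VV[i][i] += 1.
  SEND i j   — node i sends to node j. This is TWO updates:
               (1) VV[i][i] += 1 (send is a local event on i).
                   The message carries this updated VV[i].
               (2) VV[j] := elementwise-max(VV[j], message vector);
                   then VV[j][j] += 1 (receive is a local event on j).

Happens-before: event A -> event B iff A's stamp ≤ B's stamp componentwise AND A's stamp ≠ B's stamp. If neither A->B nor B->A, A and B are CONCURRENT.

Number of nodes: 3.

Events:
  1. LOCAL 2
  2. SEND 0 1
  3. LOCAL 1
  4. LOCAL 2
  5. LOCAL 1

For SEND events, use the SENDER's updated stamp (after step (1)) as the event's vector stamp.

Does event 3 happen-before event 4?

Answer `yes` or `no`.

Initial: VV[0]=[0, 0, 0]
Initial: VV[1]=[0, 0, 0]
Initial: VV[2]=[0, 0, 0]
Event 1: LOCAL 2: VV[2][2]++ -> VV[2]=[0, 0, 1]
Event 2: SEND 0->1: VV[0][0]++ -> VV[0]=[1, 0, 0], msg_vec=[1, 0, 0]; VV[1]=max(VV[1],msg_vec) then VV[1][1]++ -> VV[1]=[1, 1, 0]
Event 3: LOCAL 1: VV[1][1]++ -> VV[1]=[1, 2, 0]
Event 4: LOCAL 2: VV[2][2]++ -> VV[2]=[0, 0, 2]
Event 5: LOCAL 1: VV[1][1]++ -> VV[1]=[1, 3, 0]
Event 3 stamp: [1, 2, 0]
Event 4 stamp: [0, 0, 2]
[1, 2, 0] <= [0, 0, 2]? False. Equal? False. Happens-before: False

Answer: no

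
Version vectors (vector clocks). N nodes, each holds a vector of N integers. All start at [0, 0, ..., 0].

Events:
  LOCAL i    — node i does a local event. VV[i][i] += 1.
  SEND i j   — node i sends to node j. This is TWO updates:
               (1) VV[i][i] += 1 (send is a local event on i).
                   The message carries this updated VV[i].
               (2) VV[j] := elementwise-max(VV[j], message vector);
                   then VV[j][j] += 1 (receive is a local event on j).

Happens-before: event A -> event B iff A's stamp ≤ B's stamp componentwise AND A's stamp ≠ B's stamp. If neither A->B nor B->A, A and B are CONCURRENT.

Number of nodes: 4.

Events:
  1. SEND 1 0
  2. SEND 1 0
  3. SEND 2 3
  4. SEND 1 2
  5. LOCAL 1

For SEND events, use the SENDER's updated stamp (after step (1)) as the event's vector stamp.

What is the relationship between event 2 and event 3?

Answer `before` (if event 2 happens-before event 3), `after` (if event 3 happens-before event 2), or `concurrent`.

Initial: VV[0]=[0, 0, 0, 0]
Initial: VV[1]=[0, 0, 0, 0]
Initial: VV[2]=[0, 0, 0, 0]
Initial: VV[3]=[0, 0, 0, 0]
Event 1: SEND 1->0: VV[1][1]++ -> VV[1]=[0, 1, 0, 0], msg_vec=[0, 1, 0, 0]; VV[0]=max(VV[0],msg_vec) then VV[0][0]++ -> VV[0]=[1, 1, 0, 0]
Event 2: SEND 1->0: VV[1][1]++ -> VV[1]=[0, 2, 0, 0], msg_vec=[0, 2, 0, 0]; VV[0]=max(VV[0],msg_vec) then VV[0][0]++ -> VV[0]=[2, 2, 0, 0]
Event 3: SEND 2->3: VV[2][2]++ -> VV[2]=[0, 0, 1, 0], msg_vec=[0, 0, 1, 0]; VV[3]=max(VV[3],msg_vec) then VV[3][3]++ -> VV[3]=[0, 0, 1, 1]
Event 4: SEND 1->2: VV[1][1]++ -> VV[1]=[0, 3, 0, 0], msg_vec=[0, 3, 0, 0]; VV[2]=max(VV[2],msg_vec) then VV[2][2]++ -> VV[2]=[0, 3, 2, 0]
Event 5: LOCAL 1: VV[1][1]++ -> VV[1]=[0, 4, 0, 0]
Event 2 stamp: [0, 2, 0, 0]
Event 3 stamp: [0, 0, 1, 0]
[0, 2, 0, 0] <= [0, 0, 1, 0]? False
[0, 0, 1, 0] <= [0, 2, 0, 0]? False
Relation: concurrent

Answer: concurrent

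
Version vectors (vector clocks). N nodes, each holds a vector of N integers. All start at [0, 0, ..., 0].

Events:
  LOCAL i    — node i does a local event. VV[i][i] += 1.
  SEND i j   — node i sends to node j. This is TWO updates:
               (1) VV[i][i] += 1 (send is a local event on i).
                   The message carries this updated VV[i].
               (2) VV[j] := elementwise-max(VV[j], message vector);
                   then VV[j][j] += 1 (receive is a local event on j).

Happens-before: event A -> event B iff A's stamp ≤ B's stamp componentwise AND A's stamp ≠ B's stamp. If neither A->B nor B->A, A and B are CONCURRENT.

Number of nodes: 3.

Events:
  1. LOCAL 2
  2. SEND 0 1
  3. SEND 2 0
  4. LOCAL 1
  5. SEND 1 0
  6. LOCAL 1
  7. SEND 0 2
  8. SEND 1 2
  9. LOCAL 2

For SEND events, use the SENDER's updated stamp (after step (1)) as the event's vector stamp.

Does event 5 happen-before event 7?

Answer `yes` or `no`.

Answer: yes

Derivation:
Initial: VV[0]=[0, 0, 0]
Initial: VV[1]=[0, 0, 0]
Initial: VV[2]=[0, 0, 0]
Event 1: LOCAL 2: VV[2][2]++ -> VV[2]=[0, 0, 1]
Event 2: SEND 0->1: VV[0][0]++ -> VV[0]=[1, 0, 0], msg_vec=[1, 0, 0]; VV[1]=max(VV[1],msg_vec) then VV[1][1]++ -> VV[1]=[1, 1, 0]
Event 3: SEND 2->0: VV[2][2]++ -> VV[2]=[0, 0, 2], msg_vec=[0, 0, 2]; VV[0]=max(VV[0],msg_vec) then VV[0][0]++ -> VV[0]=[2, 0, 2]
Event 4: LOCAL 1: VV[1][1]++ -> VV[1]=[1, 2, 0]
Event 5: SEND 1->0: VV[1][1]++ -> VV[1]=[1, 3, 0], msg_vec=[1, 3, 0]; VV[0]=max(VV[0],msg_vec) then VV[0][0]++ -> VV[0]=[3, 3, 2]
Event 6: LOCAL 1: VV[1][1]++ -> VV[1]=[1, 4, 0]
Event 7: SEND 0->2: VV[0][0]++ -> VV[0]=[4, 3, 2], msg_vec=[4, 3, 2]; VV[2]=max(VV[2],msg_vec) then VV[2][2]++ -> VV[2]=[4, 3, 3]
Event 8: SEND 1->2: VV[1][1]++ -> VV[1]=[1, 5, 0], msg_vec=[1, 5, 0]; VV[2]=max(VV[2],msg_vec) then VV[2][2]++ -> VV[2]=[4, 5, 4]
Event 9: LOCAL 2: VV[2][2]++ -> VV[2]=[4, 5, 5]
Event 5 stamp: [1, 3, 0]
Event 7 stamp: [4, 3, 2]
[1, 3, 0] <= [4, 3, 2]? True. Equal? False. Happens-before: True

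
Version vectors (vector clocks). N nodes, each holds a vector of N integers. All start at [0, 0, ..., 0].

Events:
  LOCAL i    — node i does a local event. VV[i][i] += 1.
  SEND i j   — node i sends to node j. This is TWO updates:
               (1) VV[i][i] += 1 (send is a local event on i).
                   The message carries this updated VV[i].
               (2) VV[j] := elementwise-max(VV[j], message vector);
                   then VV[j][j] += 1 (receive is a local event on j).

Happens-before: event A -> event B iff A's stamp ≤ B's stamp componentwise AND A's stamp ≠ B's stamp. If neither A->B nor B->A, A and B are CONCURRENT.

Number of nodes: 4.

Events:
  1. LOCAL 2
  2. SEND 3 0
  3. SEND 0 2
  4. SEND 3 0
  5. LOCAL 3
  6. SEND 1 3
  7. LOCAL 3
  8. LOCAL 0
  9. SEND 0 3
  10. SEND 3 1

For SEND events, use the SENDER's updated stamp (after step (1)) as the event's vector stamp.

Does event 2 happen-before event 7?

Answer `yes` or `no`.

Initial: VV[0]=[0, 0, 0, 0]
Initial: VV[1]=[0, 0, 0, 0]
Initial: VV[2]=[0, 0, 0, 0]
Initial: VV[3]=[0, 0, 0, 0]
Event 1: LOCAL 2: VV[2][2]++ -> VV[2]=[0, 0, 1, 0]
Event 2: SEND 3->0: VV[3][3]++ -> VV[3]=[0, 0, 0, 1], msg_vec=[0, 0, 0, 1]; VV[0]=max(VV[0],msg_vec) then VV[0][0]++ -> VV[0]=[1, 0, 0, 1]
Event 3: SEND 0->2: VV[0][0]++ -> VV[0]=[2, 0, 0, 1], msg_vec=[2, 0, 0, 1]; VV[2]=max(VV[2],msg_vec) then VV[2][2]++ -> VV[2]=[2, 0, 2, 1]
Event 4: SEND 3->0: VV[3][3]++ -> VV[3]=[0, 0, 0, 2], msg_vec=[0, 0, 0, 2]; VV[0]=max(VV[0],msg_vec) then VV[0][0]++ -> VV[0]=[3, 0, 0, 2]
Event 5: LOCAL 3: VV[3][3]++ -> VV[3]=[0, 0, 0, 3]
Event 6: SEND 1->3: VV[1][1]++ -> VV[1]=[0, 1, 0, 0], msg_vec=[0, 1, 0, 0]; VV[3]=max(VV[3],msg_vec) then VV[3][3]++ -> VV[3]=[0, 1, 0, 4]
Event 7: LOCAL 3: VV[3][3]++ -> VV[3]=[0, 1, 0, 5]
Event 8: LOCAL 0: VV[0][0]++ -> VV[0]=[4, 0, 0, 2]
Event 9: SEND 0->3: VV[0][0]++ -> VV[0]=[5, 0, 0, 2], msg_vec=[5, 0, 0, 2]; VV[3]=max(VV[3],msg_vec) then VV[3][3]++ -> VV[3]=[5, 1, 0, 6]
Event 10: SEND 3->1: VV[3][3]++ -> VV[3]=[5, 1, 0, 7], msg_vec=[5, 1, 0, 7]; VV[1]=max(VV[1],msg_vec) then VV[1][1]++ -> VV[1]=[5, 2, 0, 7]
Event 2 stamp: [0, 0, 0, 1]
Event 7 stamp: [0, 1, 0, 5]
[0, 0, 0, 1] <= [0, 1, 0, 5]? True. Equal? False. Happens-before: True

Answer: yes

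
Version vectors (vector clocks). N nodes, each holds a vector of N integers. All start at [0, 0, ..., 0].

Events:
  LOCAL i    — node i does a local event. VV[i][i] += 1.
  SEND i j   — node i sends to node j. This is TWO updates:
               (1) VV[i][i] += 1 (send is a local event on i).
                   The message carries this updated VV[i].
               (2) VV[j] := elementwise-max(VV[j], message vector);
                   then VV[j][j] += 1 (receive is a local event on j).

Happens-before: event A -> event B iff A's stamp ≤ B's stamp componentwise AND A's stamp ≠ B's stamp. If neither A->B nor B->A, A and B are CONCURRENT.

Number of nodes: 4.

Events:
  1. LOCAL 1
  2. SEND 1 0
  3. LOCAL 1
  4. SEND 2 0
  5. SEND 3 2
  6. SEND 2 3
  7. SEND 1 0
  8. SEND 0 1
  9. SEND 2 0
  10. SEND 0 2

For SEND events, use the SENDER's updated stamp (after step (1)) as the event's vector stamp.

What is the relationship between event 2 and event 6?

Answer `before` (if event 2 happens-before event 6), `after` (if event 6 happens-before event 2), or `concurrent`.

Answer: concurrent

Derivation:
Initial: VV[0]=[0, 0, 0, 0]
Initial: VV[1]=[0, 0, 0, 0]
Initial: VV[2]=[0, 0, 0, 0]
Initial: VV[3]=[0, 0, 0, 0]
Event 1: LOCAL 1: VV[1][1]++ -> VV[1]=[0, 1, 0, 0]
Event 2: SEND 1->0: VV[1][1]++ -> VV[1]=[0, 2, 0, 0], msg_vec=[0, 2, 0, 0]; VV[0]=max(VV[0],msg_vec) then VV[0][0]++ -> VV[0]=[1, 2, 0, 0]
Event 3: LOCAL 1: VV[1][1]++ -> VV[1]=[0, 3, 0, 0]
Event 4: SEND 2->0: VV[2][2]++ -> VV[2]=[0, 0, 1, 0], msg_vec=[0, 0, 1, 0]; VV[0]=max(VV[0],msg_vec) then VV[0][0]++ -> VV[0]=[2, 2, 1, 0]
Event 5: SEND 3->2: VV[3][3]++ -> VV[3]=[0, 0, 0, 1], msg_vec=[0, 0, 0, 1]; VV[2]=max(VV[2],msg_vec) then VV[2][2]++ -> VV[2]=[0, 0, 2, 1]
Event 6: SEND 2->3: VV[2][2]++ -> VV[2]=[0, 0, 3, 1], msg_vec=[0, 0, 3, 1]; VV[3]=max(VV[3],msg_vec) then VV[3][3]++ -> VV[3]=[0, 0, 3, 2]
Event 7: SEND 1->0: VV[1][1]++ -> VV[1]=[0, 4, 0, 0], msg_vec=[0, 4, 0, 0]; VV[0]=max(VV[0],msg_vec) then VV[0][0]++ -> VV[0]=[3, 4, 1, 0]
Event 8: SEND 0->1: VV[0][0]++ -> VV[0]=[4, 4, 1, 0], msg_vec=[4, 4, 1, 0]; VV[1]=max(VV[1],msg_vec) then VV[1][1]++ -> VV[1]=[4, 5, 1, 0]
Event 9: SEND 2->0: VV[2][2]++ -> VV[2]=[0, 0, 4, 1], msg_vec=[0, 0, 4, 1]; VV[0]=max(VV[0],msg_vec) then VV[0][0]++ -> VV[0]=[5, 4, 4, 1]
Event 10: SEND 0->2: VV[0][0]++ -> VV[0]=[6, 4, 4, 1], msg_vec=[6, 4, 4, 1]; VV[2]=max(VV[2],msg_vec) then VV[2][2]++ -> VV[2]=[6, 4, 5, 1]
Event 2 stamp: [0, 2, 0, 0]
Event 6 stamp: [0, 0, 3, 1]
[0, 2, 0, 0] <= [0, 0, 3, 1]? False
[0, 0, 3, 1] <= [0, 2, 0, 0]? False
Relation: concurrent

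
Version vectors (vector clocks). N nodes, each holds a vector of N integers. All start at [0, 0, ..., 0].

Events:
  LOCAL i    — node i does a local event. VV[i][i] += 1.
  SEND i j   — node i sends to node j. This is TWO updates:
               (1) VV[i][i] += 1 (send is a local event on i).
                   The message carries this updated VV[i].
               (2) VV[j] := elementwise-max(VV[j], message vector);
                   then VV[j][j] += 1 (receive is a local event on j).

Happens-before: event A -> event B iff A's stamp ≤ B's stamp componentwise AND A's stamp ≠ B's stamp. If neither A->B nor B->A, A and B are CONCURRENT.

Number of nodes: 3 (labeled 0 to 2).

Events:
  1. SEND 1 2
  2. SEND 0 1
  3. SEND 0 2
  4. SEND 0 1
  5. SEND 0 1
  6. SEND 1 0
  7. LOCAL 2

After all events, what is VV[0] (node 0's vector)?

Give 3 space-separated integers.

Answer: 5 5 0

Derivation:
Initial: VV[0]=[0, 0, 0]
Initial: VV[1]=[0, 0, 0]
Initial: VV[2]=[0, 0, 0]
Event 1: SEND 1->2: VV[1][1]++ -> VV[1]=[0, 1, 0], msg_vec=[0, 1, 0]; VV[2]=max(VV[2],msg_vec) then VV[2][2]++ -> VV[2]=[0, 1, 1]
Event 2: SEND 0->1: VV[0][0]++ -> VV[0]=[1, 0, 0], msg_vec=[1, 0, 0]; VV[1]=max(VV[1],msg_vec) then VV[1][1]++ -> VV[1]=[1, 2, 0]
Event 3: SEND 0->2: VV[0][0]++ -> VV[0]=[2, 0, 0], msg_vec=[2, 0, 0]; VV[2]=max(VV[2],msg_vec) then VV[2][2]++ -> VV[2]=[2, 1, 2]
Event 4: SEND 0->1: VV[0][0]++ -> VV[0]=[3, 0, 0], msg_vec=[3, 0, 0]; VV[1]=max(VV[1],msg_vec) then VV[1][1]++ -> VV[1]=[3, 3, 0]
Event 5: SEND 0->1: VV[0][0]++ -> VV[0]=[4, 0, 0], msg_vec=[4, 0, 0]; VV[1]=max(VV[1],msg_vec) then VV[1][1]++ -> VV[1]=[4, 4, 0]
Event 6: SEND 1->0: VV[1][1]++ -> VV[1]=[4, 5, 0], msg_vec=[4, 5, 0]; VV[0]=max(VV[0],msg_vec) then VV[0][0]++ -> VV[0]=[5, 5, 0]
Event 7: LOCAL 2: VV[2][2]++ -> VV[2]=[2, 1, 3]
Final vectors: VV[0]=[5, 5, 0]; VV[1]=[4, 5, 0]; VV[2]=[2, 1, 3]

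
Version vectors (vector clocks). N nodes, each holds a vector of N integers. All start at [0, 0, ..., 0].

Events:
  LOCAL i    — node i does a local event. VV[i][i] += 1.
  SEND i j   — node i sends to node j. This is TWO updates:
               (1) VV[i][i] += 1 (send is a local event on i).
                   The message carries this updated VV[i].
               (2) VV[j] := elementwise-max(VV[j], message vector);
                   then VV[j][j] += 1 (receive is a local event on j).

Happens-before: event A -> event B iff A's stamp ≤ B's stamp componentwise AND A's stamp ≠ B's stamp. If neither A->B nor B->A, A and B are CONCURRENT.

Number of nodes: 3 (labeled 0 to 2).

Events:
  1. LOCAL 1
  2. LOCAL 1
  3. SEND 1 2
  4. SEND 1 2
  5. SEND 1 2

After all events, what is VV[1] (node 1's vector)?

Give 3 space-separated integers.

Answer: 0 5 0

Derivation:
Initial: VV[0]=[0, 0, 0]
Initial: VV[1]=[0, 0, 0]
Initial: VV[2]=[0, 0, 0]
Event 1: LOCAL 1: VV[1][1]++ -> VV[1]=[0, 1, 0]
Event 2: LOCAL 1: VV[1][1]++ -> VV[1]=[0, 2, 0]
Event 3: SEND 1->2: VV[1][1]++ -> VV[1]=[0, 3, 0], msg_vec=[0, 3, 0]; VV[2]=max(VV[2],msg_vec) then VV[2][2]++ -> VV[2]=[0, 3, 1]
Event 4: SEND 1->2: VV[1][1]++ -> VV[1]=[0, 4, 0], msg_vec=[0, 4, 0]; VV[2]=max(VV[2],msg_vec) then VV[2][2]++ -> VV[2]=[0, 4, 2]
Event 5: SEND 1->2: VV[1][1]++ -> VV[1]=[0, 5, 0], msg_vec=[0, 5, 0]; VV[2]=max(VV[2],msg_vec) then VV[2][2]++ -> VV[2]=[0, 5, 3]
Final vectors: VV[0]=[0, 0, 0]; VV[1]=[0, 5, 0]; VV[2]=[0, 5, 3]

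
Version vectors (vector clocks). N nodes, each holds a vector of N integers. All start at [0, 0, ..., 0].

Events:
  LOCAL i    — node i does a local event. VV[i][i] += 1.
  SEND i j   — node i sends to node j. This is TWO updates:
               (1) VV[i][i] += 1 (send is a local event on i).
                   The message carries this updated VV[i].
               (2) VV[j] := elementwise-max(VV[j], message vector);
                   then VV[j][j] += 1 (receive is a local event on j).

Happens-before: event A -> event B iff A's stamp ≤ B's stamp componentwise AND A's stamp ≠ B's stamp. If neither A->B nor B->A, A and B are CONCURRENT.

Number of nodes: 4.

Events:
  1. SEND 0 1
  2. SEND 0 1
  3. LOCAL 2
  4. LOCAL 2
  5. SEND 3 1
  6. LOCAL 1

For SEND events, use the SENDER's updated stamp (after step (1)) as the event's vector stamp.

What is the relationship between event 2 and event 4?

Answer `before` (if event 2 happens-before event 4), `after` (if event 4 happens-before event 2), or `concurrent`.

Answer: concurrent

Derivation:
Initial: VV[0]=[0, 0, 0, 0]
Initial: VV[1]=[0, 0, 0, 0]
Initial: VV[2]=[0, 0, 0, 0]
Initial: VV[3]=[0, 0, 0, 0]
Event 1: SEND 0->1: VV[0][0]++ -> VV[0]=[1, 0, 0, 0], msg_vec=[1, 0, 0, 0]; VV[1]=max(VV[1],msg_vec) then VV[1][1]++ -> VV[1]=[1, 1, 0, 0]
Event 2: SEND 0->1: VV[0][0]++ -> VV[0]=[2, 0, 0, 0], msg_vec=[2, 0, 0, 0]; VV[1]=max(VV[1],msg_vec) then VV[1][1]++ -> VV[1]=[2, 2, 0, 0]
Event 3: LOCAL 2: VV[2][2]++ -> VV[2]=[0, 0, 1, 0]
Event 4: LOCAL 2: VV[2][2]++ -> VV[2]=[0, 0, 2, 0]
Event 5: SEND 3->1: VV[3][3]++ -> VV[3]=[0, 0, 0, 1], msg_vec=[0, 0, 0, 1]; VV[1]=max(VV[1],msg_vec) then VV[1][1]++ -> VV[1]=[2, 3, 0, 1]
Event 6: LOCAL 1: VV[1][1]++ -> VV[1]=[2, 4, 0, 1]
Event 2 stamp: [2, 0, 0, 0]
Event 4 stamp: [0, 0, 2, 0]
[2, 0, 0, 0] <= [0, 0, 2, 0]? False
[0, 0, 2, 0] <= [2, 0, 0, 0]? False
Relation: concurrent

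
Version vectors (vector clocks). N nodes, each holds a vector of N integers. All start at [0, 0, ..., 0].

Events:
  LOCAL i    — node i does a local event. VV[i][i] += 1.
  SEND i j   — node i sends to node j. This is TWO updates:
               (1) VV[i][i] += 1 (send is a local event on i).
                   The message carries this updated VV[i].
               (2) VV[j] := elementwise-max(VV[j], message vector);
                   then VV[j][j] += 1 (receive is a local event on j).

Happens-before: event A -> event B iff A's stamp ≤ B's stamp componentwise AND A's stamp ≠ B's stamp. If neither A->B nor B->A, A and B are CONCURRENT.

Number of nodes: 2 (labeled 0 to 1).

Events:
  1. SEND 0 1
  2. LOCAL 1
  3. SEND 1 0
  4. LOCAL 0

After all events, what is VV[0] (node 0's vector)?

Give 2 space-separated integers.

Answer: 3 3

Derivation:
Initial: VV[0]=[0, 0]
Initial: VV[1]=[0, 0]
Event 1: SEND 0->1: VV[0][0]++ -> VV[0]=[1, 0], msg_vec=[1, 0]; VV[1]=max(VV[1],msg_vec) then VV[1][1]++ -> VV[1]=[1, 1]
Event 2: LOCAL 1: VV[1][1]++ -> VV[1]=[1, 2]
Event 3: SEND 1->0: VV[1][1]++ -> VV[1]=[1, 3], msg_vec=[1, 3]; VV[0]=max(VV[0],msg_vec) then VV[0][0]++ -> VV[0]=[2, 3]
Event 4: LOCAL 0: VV[0][0]++ -> VV[0]=[3, 3]
Final vectors: VV[0]=[3, 3]; VV[1]=[1, 3]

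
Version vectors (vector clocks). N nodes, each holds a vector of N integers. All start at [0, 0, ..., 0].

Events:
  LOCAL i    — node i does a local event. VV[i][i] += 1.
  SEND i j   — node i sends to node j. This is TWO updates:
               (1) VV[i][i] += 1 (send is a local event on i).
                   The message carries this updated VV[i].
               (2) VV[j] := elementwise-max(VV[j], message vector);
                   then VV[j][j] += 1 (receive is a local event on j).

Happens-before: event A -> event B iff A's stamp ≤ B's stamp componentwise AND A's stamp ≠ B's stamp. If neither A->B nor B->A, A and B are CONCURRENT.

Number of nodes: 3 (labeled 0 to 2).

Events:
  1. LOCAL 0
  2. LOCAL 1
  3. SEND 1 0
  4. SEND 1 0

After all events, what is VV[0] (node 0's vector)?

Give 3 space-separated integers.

Answer: 3 3 0

Derivation:
Initial: VV[0]=[0, 0, 0]
Initial: VV[1]=[0, 0, 0]
Initial: VV[2]=[0, 0, 0]
Event 1: LOCAL 0: VV[0][0]++ -> VV[0]=[1, 0, 0]
Event 2: LOCAL 1: VV[1][1]++ -> VV[1]=[0, 1, 0]
Event 3: SEND 1->0: VV[1][1]++ -> VV[1]=[0, 2, 0], msg_vec=[0, 2, 0]; VV[0]=max(VV[0],msg_vec) then VV[0][0]++ -> VV[0]=[2, 2, 0]
Event 4: SEND 1->0: VV[1][1]++ -> VV[1]=[0, 3, 0], msg_vec=[0, 3, 0]; VV[0]=max(VV[0],msg_vec) then VV[0][0]++ -> VV[0]=[3, 3, 0]
Final vectors: VV[0]=[3, 3, 0]; VV[1]=[0, 3, 0]; VV[2]=[0, 0, 0]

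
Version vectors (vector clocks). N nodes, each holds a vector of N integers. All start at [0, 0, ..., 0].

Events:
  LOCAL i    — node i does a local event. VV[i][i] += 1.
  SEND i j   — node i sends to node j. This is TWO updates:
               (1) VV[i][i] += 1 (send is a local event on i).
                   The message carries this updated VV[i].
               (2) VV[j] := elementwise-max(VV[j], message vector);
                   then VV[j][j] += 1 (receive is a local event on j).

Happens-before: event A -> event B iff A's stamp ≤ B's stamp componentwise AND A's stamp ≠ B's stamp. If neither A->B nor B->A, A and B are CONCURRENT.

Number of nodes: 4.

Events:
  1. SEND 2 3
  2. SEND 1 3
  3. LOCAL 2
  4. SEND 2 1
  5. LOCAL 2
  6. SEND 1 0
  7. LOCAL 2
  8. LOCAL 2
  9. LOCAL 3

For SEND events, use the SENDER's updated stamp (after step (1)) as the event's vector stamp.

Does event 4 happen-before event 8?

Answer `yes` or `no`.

Answer: yes

Derivation:
Initial: VV[0]=[0, 0, 0, 0]
Initial: VV[1]=[0, 0, 0, 0]
Initial: VV[2]=[0, 0, 0, 0]
Initial: VV[3]=[0, 0, 0, 0]
Event 1: SEND 2->3: VV[2][2]++ -> VV[2]=[0, 0, 1, 0], msg_vec=[0, 0, 1, 0]; VV[3]=max(VV[3],msg_vec) then VV[3][3]++ -> VV[3]=[0, 0, 1, 1]
Event 2: SEND 1->3: VV[1][1]++ -> VV[1]=[0, 1, 0, 0], msg_vec=[0, 1, 0, 0]; VV[3]=max(VV[3],msg_vec) then VV[3][3]++ -> VV[3]=[0, 1, 1, 2]
Event 3: LOCAL 2: VV[2][2]++ -> VV[2]=[0, 0, 2, 0]
Event 4: SEND 2->1: VV[2][2]++ -> VV[2]=[0, 0, 3, 0], msg_vec=[0, 0, 3, 0]; VV[1]=max(VV[1],msg_vec) then VV[1][1]++ -> VV[1]=[0, 2, 3, 0]
Event 5: LOCAL 2: VV[2][2]++ -> VV[2]=[0, 0, 4, 0]
Event 6: SEND 1->0: VV[1][1]++ -> VV[1]=[0, 3, 3, 0], msg_vec=[0, 3, 3, 0]; VV[0]=max(VV[0],msg_vec) then VV[0][0]++ -> VV[0]=[1, 3, 3, 0]
Event 7: LOCAL 2: VV[2][2]++ -> VV[2]=[0, 0, 5, 0]
Event 8: LOCAL 2: VV[2][2]++ -> VV[2]=[0, 0, 6, 0]
Event 9: LOCAL 3: VV[3][3]++ -> VV[3]=[0, 1, 1, 3]
Event 4 stamp: [0, 0, 3, 0]
Event 8 stamp: [0, 0, 6, 0]
[0, 0, 3, 0] <= [0, 0, 6, 0]? True. Equal? False. Happens-before: True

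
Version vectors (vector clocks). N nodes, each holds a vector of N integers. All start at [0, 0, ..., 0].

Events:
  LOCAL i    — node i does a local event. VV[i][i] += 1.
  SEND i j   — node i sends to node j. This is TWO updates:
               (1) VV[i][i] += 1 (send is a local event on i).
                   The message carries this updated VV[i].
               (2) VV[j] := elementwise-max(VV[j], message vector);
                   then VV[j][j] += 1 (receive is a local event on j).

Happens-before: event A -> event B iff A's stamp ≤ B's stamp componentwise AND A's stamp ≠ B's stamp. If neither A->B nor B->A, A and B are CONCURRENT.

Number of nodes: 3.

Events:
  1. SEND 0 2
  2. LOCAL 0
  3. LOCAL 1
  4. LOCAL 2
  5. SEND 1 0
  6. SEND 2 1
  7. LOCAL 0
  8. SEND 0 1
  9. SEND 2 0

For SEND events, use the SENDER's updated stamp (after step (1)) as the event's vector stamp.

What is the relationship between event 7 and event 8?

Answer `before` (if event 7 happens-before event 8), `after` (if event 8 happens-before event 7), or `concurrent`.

Initial: VV[0]=[0, 0, 0]
Initial: VV[1]=[0, 0, 0]
Initial: VV[2]=[0, 0, 0]
Event 1: SEND 0->2: VV[0][0]++ -> VV[0]=[1, 0, 0], msg_vec=[1, 0, 0]; VV[2]=max(VV[2],msg_vec) then VV[2][2]++ -> VV[2]=[1, 0, 1]
Event 2: LOCAL 0: VV[0][0]++ -> VV[0]=[2, 0, 0]
Event 3: LOCAL 1: VV[1][1]++ -> VV[1]=[0, 1, 0]
Event 4: LOCAL 2: VV[2][2]++ -> VV[2]=[1, 0, 2]
Event 5: SEND 1->0: VV[1][1]++ -> VV[1]=[0, 2, 0], msg_vec=[0, 2, 0]; VV[0]=max(VV[0],msg_vec) then VV[0][0]++ -> VV[0]=[3, 2, 0]
Event 6: SEND 2->1: VV[2][2]++ -> VV[2]=[1, 0, 3], msg_vec=[1, 0, 3]; VV[1]=max(VV[1],msg_vec) then VV[1][1]++ -> VV[1]=[1, 3, 3]
Event 7: LOCAL 0: VV[0][0]++ -> VV[0]=[4, 2, 0]
Event 8: SEND 0->1: VV[0][0]++ -> VV[0]=[5, 2, 0], msg_vec=[5, 2, 0]; VV[1]=max(VV[1],msg_vec) then VV[1][1]++ -> VV[1]=[5, 4, 3]
Event 9: SEND 2->0: VV[2][2]++ -> VV[2]=[1, 0, 4], msg_vec=[1, 0, 4]; VV[0]=max(VV[0],msg_vec) then VV[0][0]++ -> VV[0]=[6, 2, 4]
Event 7 stamp: [4, 2, 0]
Event 8 stamp: [5, 2, 0]
[4, 2, 0] <= [5, 2, 0]? True
[5, 2, 0] <= [4, 2, 0]? False
Relation: before

Answer: before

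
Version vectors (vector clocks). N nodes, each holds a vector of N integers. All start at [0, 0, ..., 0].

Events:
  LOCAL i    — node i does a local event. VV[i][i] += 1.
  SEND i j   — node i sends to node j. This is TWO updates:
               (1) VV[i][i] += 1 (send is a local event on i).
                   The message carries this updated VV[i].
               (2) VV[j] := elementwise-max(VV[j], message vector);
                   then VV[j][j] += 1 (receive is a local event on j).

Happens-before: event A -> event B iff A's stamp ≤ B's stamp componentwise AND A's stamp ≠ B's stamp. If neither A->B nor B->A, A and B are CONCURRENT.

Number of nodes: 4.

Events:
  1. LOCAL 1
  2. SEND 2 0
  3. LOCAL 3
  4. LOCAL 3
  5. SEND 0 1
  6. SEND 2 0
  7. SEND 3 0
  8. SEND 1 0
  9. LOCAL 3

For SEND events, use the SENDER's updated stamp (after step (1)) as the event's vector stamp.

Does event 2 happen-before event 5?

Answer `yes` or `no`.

Initial: VV[0]=[0, 0, 0, 0]
Initial: VV[1]=[0, 0, 0, 0]
Initial: VV[2]=[0, 0, 0, 0]
Initial: VV[3]=[0, 0, 0, 0]
Event 1: LOCAL 1: VV[1][1]++ -> VV[1]=[0, 1, 0, 0]
Event 2: SEND 2->0: VV[2][2]++ -> VV[2]=[0, 0, 1, 0], msg_vec=[0, 0, 1, 0]; VV[0]=max(VV[0],msg_vec) then VV[0][0]++ -> VV[0]=[1, 0, 1, 0]
Event 3: LOCAL 3: VV[3][3]++ -> VV[3]=[0, 0, 0, 1]
Event 4: LOCAL 3: VV[3][3]++ -> VV[3]=[0, 0, 0, 2]
Event 5: SEND 0->1: VV[0][0]++ -> VV[0]=[2, 0, 1, 0], msg_vec=[2, 0, 1, 0]; VV[1]=max(VV[1],msg_vec) then VV[1][1]++ -> VV[1]=[2, 2, 1, 0]
Event 6: SEND 2->0: VV[2][2]++ -> VV[2]=[0, 0, 2, 0], msg_vec=[0, 0, 2, 0]; VV[0]=max(VV[0],msg_vec) then VV[0][0]++ -> VV[0]=[3, 0, 2, 0]
Event 7: SEND 3->0: VV[3][3]++ -> VV[3]=[0, 0, 0, 3], msg_vec=[0, 0, 0, 3]; VV[0]=max(VV[0],msg_vec) then VV[0][0]++ -> VV[0]=[4, 0, 2, 3]
Event 8: SEND 1->0: VV[1][1]++ -> VV[1]=[2, 3, 1, 0], msg_vec=[2, 3, 1, 0]; VV[0]=max(VV[0],msg_vec) then VV[0][0]++ -> VV[0]=[5, 3, 2, 3]
Event 9: LOCAL 3: VV[3][3]++ -> VV[3]=[0, 0, 0, 4]
Event 2 stamp: [0, 0, 1, 0]
Event 5 stamp: [2, 0, 1, 0]
[0, 0, 1, 0] <= [2, 0, 1, 0]? True. Equal? False. Happens-before: True

Answer: yes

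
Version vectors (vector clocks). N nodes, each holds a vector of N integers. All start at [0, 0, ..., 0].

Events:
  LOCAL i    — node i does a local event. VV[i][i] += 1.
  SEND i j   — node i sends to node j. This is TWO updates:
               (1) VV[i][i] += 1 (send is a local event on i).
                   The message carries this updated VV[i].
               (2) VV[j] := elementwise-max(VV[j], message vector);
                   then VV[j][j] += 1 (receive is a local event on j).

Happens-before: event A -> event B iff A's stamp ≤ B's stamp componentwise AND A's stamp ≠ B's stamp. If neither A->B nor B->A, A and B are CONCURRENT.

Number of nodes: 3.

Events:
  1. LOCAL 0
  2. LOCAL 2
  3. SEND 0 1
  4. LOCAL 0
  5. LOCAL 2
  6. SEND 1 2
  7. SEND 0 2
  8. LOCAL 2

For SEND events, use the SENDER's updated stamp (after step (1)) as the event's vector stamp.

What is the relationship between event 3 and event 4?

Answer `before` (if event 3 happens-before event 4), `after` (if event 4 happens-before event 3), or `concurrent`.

Answer: before

Derivation:
Initial: VV[0]=[0, 0, 0]
Initial: VV[1]=[0, 0, 0]
Initial: VV[2]=[0, 0, 0]
Event 1: LOCAL 0: VV[0][0]++ -> VV[0]=[1, 0, 0]
Event 2: LOCAL 2: VV[2][2]++ -> VV[2]=[0, 0, 1]
Event 3: SEND 0->1: VV[0][0]++ -> VV[0]=[2, 0, 0], msg_vec=[2, 0, 0]; VV[1]=max(VV[1],msg_vec) then VV[1][1]++ -> VV[1]=[2, 1, 0]
Event 4: LOCAL 0: VV[0][0]++ -> VV[0]=[3, 0, 0]
Event 5: LOCAL 2: VV[2][2]++ -> VV[2]=[0, 0, 2]
Event 6: SEND 1->2: VV[1][1]++ -> VV[1]=[2, 2, 0], msg_vec=[2, 2, 0]; VV[2]=max(VV[2],msg_vec) then VV[2][2]++ -> VV[2]=[2, 2, 3]
Event 7: SEND 0->2: VV[0][0]++ -> VV[0]=[4, 0, 0], msg_vec=[4, 0, 0]; VV[2]=max(VV[2],msg_vec) then VV[2][2]++ -> VV[2]=[4, 2, 4]
Event 8: LOCAL 2: VV[2][2]++ -> VV[2]=[4, 2, 5]
Event 3 stamp: [2, 0, 0]
Event 4 stamp: [3, 0, 0]
[2, 0, 0] <= [3, 0, 0]? True
[3, 0, 0] <= [2, 0, 0]? False
Relation: before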